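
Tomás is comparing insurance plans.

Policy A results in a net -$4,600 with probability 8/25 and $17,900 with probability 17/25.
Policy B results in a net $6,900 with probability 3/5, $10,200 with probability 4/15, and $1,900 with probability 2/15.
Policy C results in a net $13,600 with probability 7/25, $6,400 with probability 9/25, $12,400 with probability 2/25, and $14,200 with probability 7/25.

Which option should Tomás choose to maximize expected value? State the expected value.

Policy A = 8/25 × (-4600) + 17/25 × 17900 = -1472 + 12172 = 10700
Policy B = 3/5 × 6900 + 4/15 × 10200 + 2/15 × 1900 = 4140 + 2720 + 253.3333 = 7113.3333
Policy C = 7/25 × 13600 + 9/25 × 6400 + 2/25 × 12400 + 7/25 × 14200 = 3808 + 2304 + 992 + 3976 = 11080

Policy C ($11,080)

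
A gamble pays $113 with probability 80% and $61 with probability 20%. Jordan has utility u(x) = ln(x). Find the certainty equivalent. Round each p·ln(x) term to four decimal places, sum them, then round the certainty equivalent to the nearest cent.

E[u] = 0.8·ln(113) + 0.2·ln(61) = 3.7819 + 0.8222 = 4.6041
CE = e^4.6041 ≈ 99.89

$99.89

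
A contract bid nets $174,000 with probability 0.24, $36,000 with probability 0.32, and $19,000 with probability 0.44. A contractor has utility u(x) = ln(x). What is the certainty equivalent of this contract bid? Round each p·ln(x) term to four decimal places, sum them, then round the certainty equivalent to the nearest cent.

E[u] = 0.24·ln(174000) + 0.32·ln(36000) + 0.44·ln(19000) = 2.8960 + 3.3572 + 4.3350 = 10.5882
CE = e^10.5882 ≈ 39664.03

$39,664.03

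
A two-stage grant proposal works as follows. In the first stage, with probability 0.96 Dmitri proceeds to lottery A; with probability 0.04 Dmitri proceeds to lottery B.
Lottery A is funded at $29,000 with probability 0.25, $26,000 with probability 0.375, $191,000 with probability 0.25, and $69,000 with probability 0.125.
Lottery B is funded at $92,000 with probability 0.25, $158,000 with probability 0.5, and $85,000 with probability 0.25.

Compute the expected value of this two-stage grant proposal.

$75,370

EV(A) = 0.25 × 29000 + 0.375 × 26000 + 0.25 × 191000 + 0.125 × 69000 = 7250 + 9750 + 47750 + 8625 = 73375
EV(B) = 0.25 × 92000 + 0.5 × 158000 + 0.25 × 85000 = 23000 + 79000 + 21250 = 123250
Overall = 0.96 × 73375 + 0.04 × 123250 = 70440 + 4930 = 75370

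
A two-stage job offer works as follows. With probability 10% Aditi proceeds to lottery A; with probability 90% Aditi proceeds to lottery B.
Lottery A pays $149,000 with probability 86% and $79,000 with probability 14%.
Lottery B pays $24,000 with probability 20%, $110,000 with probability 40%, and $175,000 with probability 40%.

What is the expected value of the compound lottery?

EV(A) = 0.86 × 149000 + 0.14 × 79000 = 128140 + 11060 = 139200
EV(B) = 0.2 × 24000 + 0.4 × 110000 + 0.4 × 175000 = 4800 + 44000 + 70000 = 118800
Overall = 0.1 × 139200 + 0.9 × 118800 = 13920 + 106920 = 120840

$120,840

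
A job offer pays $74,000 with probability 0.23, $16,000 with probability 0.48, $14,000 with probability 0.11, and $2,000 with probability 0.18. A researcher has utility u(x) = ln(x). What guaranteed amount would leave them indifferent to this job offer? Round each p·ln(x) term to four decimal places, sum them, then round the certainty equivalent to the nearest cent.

$15,422.77

E[u] = 0.23·ln(74000) + 0.48·ln(16000) + 0.11·ln(14000) + 0.18·ln(2000) = 2.5787 + 4.6466 + 1.0501 + 1.3682 = 9.6436
CE = e^9.6436 ≈ 15422.77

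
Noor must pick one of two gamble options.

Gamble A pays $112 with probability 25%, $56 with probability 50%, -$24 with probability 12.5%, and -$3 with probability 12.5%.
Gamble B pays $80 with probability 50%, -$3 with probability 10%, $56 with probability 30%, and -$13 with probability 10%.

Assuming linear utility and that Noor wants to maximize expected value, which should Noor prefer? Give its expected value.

Gamble A = 0.25 × 112 + 0.5 × 56 + 0.125 × (-24) + 0.125 × (-3) = 28 + 28 − 3 − 0.375 = 52.625
Gamble B = 0.5 × 80 + 0.1 × (-3) + 0.3 × 56 + 0.1 × (-13) = 40 − 0.3 + 16.8 − 1.3 = 55.2

Gamble B ($55.20)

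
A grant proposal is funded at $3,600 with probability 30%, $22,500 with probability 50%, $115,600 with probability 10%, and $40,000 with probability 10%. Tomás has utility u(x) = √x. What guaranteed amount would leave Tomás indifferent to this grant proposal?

E[u] = 0.3·√3600 + 0.5·√22500 + 0.1·√115600 + 0.1·√40000 = 0.3·60 + 0.5·150 + 0.1·340 + 0.1·200 = 147
CE = (147)² = 21609

$21,609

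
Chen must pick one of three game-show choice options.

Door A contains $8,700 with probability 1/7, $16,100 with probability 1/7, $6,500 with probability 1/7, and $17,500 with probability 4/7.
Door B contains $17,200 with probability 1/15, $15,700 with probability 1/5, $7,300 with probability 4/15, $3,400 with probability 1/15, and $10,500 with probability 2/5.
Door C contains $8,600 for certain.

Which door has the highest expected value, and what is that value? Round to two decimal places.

Door A = 1/7 × 8700 + 1/7 × 16100 + 1/7 × 6500 + 4/7 × 17500 = 1242.8571 + 2300 + 928.5714 + 10000 = 14471.4286
Door B = 1/15 × 17200 + 1/5 × 15700 + 4/15 × 7300 + 1/15 × 3400 + 2/5 × 10500 = 1146.6667 + 3140 + 1946.6667 + 226.6667 + 4200 = 10660
Door C: 8600 (certain)

Door A ($14,471.43)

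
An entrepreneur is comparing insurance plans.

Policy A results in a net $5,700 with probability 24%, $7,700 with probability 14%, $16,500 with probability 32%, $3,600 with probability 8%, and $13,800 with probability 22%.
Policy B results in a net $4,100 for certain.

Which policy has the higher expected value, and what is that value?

Policy A = 0.24 × 5700 + 0.14 × 7700 + 0.32 × 16500 + 0.08 × 3600 + 0.22 × 13800 = 1368 + 1078 + 5280 + 288 + 3036 = 11050
Policy B: 4100 (certain)

Policy A ($11,050)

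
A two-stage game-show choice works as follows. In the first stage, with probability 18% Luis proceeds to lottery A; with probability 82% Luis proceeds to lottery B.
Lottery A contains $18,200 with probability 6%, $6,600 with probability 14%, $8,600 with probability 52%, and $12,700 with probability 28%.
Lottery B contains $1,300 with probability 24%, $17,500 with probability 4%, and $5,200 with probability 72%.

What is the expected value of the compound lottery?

$5,707.84

EV(A) = 0.06 × 18200 + 0.14 × 6600 + 0.52 × 8600 + 0.28 × 12700 = 1092 + 924 + 4472 + 3556 = 10044
EV(B) = 0.24 × 1300 + 0.04 × 17500 + 0.72 × 5200 = 312 + 700 + 3744 = 4756
Overall = 0.18 × 10044 + 0.82 × 4756 = 1807.92 + 3899.92 = 5707.84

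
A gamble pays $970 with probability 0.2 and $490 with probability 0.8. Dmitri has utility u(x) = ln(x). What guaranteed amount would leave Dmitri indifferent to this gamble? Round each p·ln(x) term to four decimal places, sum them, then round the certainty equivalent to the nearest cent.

$561.72

E[u] = 0.2·ln(970) + 0.8·ln(490) = 1.3755 + 4.9555 = 6.3310
CE = e^6.3310 ≈ 561.72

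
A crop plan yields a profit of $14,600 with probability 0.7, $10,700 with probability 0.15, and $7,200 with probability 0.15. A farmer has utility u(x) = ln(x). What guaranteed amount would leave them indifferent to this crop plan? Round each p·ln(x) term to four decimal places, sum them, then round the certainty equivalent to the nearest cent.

E[u] = 0.7·ln(14600) + 0.15·ln(10700) + 0.15·ln(7200) = 6.7121 + 1.3917 + 1.3323 = 9.4361
CE = e^9.4361 ≈ 12532.74

$12,532.74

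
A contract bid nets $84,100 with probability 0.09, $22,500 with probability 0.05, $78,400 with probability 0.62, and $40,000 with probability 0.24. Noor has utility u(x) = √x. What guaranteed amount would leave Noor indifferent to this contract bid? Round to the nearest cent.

$65,127.04

E[u] = 0.09·√84100 + 0.05·√22500 + 0.62·√78400 + 0.24·√40000 = 0.09·290 + 0.05·150 + 0.62·280 + 0.24·200 = 255.2
CE = (255.2)² = 65127.04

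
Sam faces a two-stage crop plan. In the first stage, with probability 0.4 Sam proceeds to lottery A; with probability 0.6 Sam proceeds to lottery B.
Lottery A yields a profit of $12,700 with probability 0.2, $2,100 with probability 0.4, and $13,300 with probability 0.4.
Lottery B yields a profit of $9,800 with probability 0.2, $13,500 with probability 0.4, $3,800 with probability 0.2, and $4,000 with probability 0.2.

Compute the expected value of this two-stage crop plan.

EV(A) = 0.2 × 12700 + 0.4 × 2100 + 0.4 × 13300 = 2540 + 840 + 5320 = 8700
EV(B) = 0.2 × 9800 + 0.4 × 13500 + 0.2 × 3800 + 0.2 × 4000 = 1960 + 5400 + 760 + 800 = 8920
Overall = 0.4 × 8700 + 0.6 × 8920 = 3480 + 5352 = 8832

$8,832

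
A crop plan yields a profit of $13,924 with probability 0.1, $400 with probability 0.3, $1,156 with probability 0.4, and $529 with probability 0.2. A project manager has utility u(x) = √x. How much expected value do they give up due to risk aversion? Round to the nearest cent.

$784.60

E[u] = 0.1·√13924 + 0.3·√400 + 0.4·√1156 + 0.2·√529 = 0.1·118 + 0.3·20 + 0.4·34 + 0.2·23 = 36
CE = (36)² = 1296
Risk premium = EV − CE = 2080.6 − 1296 = 784.6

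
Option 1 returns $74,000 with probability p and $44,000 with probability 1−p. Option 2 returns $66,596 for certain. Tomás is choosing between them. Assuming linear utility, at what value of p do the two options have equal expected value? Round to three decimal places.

p = 0.753

p·74000 + (1−p)·44000 = 66596
30000p + 44000 = 66596
p = (66596 − 44000) / 30000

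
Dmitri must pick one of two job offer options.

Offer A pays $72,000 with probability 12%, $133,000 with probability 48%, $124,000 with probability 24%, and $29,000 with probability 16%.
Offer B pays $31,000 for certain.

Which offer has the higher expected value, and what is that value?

Offer A ($106,880)

Offer A = 0.12 × 72000 + 0.48 × 133000 + 0.24 × 124000 + 0.16 × 29000 = 8640 + 63840 + 29760 + 4640 = 106880
Offer B: 31000 (certain)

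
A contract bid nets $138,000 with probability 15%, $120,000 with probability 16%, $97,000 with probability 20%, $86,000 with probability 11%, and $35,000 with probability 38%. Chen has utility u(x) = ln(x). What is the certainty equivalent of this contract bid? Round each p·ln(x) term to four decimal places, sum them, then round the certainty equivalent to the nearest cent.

E[u] = 0.15·ln(138000) + 0.16·ln(120000) + 0.2·ln(97000) + 0.11·ln(86000) + 0.38·ln(35000) = 1.7753 + 1.8712 + 2.2965 + 1.2498 + 3.9760 = 11.1688
CE = e^11.1688 ≈ 70884.00

$70,884.00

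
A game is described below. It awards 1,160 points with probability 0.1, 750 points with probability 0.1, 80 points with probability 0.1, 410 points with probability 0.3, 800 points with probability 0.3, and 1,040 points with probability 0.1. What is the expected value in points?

666 points

EV = 0.1 × 1160 + 0.1 × 750 + 0.1 × 80 + 0.3 × 410 + 0.3 × 800 + 0.1 × 1040 = 116 + 75 + 8 + 123 + 240 + 104 = 666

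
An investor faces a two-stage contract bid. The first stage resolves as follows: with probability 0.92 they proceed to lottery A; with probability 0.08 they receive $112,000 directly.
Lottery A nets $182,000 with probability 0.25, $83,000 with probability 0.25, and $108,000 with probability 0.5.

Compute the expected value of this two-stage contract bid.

$119,590

EV(A) = 0.25 × 182000 + 0.25 × 83000 + 0.5 × 108000 = 45500 + 20750 + 54000 = 120250
Branch B: 112000 (certain)
Overall = 0.92 × 120250 + 0.08 × 112000 = 110630 + 8960 = 119590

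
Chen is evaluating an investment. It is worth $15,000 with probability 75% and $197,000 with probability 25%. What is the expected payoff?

EV = 0.75 × 15000 + 0.25 × 197000 = 11250 + 49250 = 60500

$60,500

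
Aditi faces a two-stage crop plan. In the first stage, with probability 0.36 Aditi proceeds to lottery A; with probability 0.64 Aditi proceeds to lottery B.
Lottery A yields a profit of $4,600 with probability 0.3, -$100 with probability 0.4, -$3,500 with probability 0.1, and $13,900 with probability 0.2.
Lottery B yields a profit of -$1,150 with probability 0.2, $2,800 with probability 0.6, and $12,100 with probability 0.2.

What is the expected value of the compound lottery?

$3,834

EV(A) = 0.3 × 4600 + 0.4 × (-100) + 0.1 × (-3500) + 0.2 × 13900 = 1380 − 40 − 350 + 2780 = 3770
EV(B) = 0.2 × (-1150) + 0.6 × 2800 + 0.2 × 12100 = -230 + 1680 + 2420 = 3870
Overall = 0.36 × 3770 + 0.64 × 3870 = 1357.2 + 2476.8 = 3834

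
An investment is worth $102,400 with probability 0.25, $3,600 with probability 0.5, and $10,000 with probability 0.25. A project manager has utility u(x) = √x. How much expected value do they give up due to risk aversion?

$11,675

E[u] = 0.25·√102400 + 0.5·√3600 + 0.25·√10000 = 0.25·320 + 0.5·60 + 0.25·100 = 135
CE = (135)² = 18225
Risk premium = EV − CE = 29900 − 18225 = 11675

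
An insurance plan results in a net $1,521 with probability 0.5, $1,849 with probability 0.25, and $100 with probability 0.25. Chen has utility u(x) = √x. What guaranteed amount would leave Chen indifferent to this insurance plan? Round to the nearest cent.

E[u] = 0.5·√1521 + 0.25·√1849 + 0.25·√100 = 0.5·39 + 0.25·43 + 0.25·10 = 32.75
CE = (32.75)² = 1072.5625

$1,072.56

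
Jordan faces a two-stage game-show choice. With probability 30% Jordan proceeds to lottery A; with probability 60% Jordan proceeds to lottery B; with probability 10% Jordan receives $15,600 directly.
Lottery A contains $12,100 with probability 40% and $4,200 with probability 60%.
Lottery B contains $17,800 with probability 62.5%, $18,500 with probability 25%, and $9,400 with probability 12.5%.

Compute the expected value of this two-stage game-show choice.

$13,923

EV(A) = 0.4 × 12100 + 0.6 × 4200 = 4840 + 2520 = 7360
EV(B) = 0.625 × 17800 + 0.25 × 18500 + 0.125 × 9400 = 11125 + 4625 + 1175 = 16925
Branch C: 15600 (certain)
Overall = 0.3 × 7360 + 0.6 × 16925 + 0.1 × 15600 = 2208 + 10155 + 1560 = 13923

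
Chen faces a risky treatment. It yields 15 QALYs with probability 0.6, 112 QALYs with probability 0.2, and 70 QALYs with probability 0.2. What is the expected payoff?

45.4 QALYs

EV = 0.6 × 15 + 0.2 × 112 + 0.2 × 70 = 9 + 22.4 + 14 = 45.4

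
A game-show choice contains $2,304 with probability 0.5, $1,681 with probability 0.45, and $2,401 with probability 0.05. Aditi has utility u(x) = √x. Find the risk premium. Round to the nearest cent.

$12.49

E[u] = 0.5·√2304 + 0.45·√1681 + 0.05·√2401 = 0.5·48 + 0.45·41 + 0.05·49 = 44.9
CE = (44.9)² = 2016.01
Risk premium = EV − CE = 2028.5 − 2016.01 = 12.49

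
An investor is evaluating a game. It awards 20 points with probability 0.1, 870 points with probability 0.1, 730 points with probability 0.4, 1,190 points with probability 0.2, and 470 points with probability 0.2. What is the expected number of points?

EV = 0.1 × 20 + 0.1 × 870 + 0.4 × 730 + 0.2 × 1190 + 0.2 × 470 = 2 + 87 + 292 + 238 + 94 = 713

713 points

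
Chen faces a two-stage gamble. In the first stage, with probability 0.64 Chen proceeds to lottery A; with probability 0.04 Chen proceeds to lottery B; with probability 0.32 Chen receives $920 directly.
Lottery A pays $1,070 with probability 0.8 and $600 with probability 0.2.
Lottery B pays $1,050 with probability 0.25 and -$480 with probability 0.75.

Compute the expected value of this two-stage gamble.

EV(A) = 0.8 × 1070 + 0.2 × 600 = 856 + 120 = 976
EV(B) = 0.25 × 1050 + 0.75 × (-480) = 262.5 − 360 = -97.5
Branch C: 920 (certain)
Overall = 0.64 × 976 + 0.04 × (-97.5) + 0.32 × 920 = 624.64 − 3.9 + 294.4 = 915.14

$915.14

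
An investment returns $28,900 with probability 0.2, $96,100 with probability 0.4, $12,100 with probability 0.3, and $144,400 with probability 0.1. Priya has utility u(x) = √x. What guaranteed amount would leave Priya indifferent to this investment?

E[u] = 0.2·√28900 + 0.4·√96100 + 0.3·√12100 + 0.1·√144400 = 0.2·170 + 0.4·310 + 0.3·110 + 0.1·380 = 229
CE = (229)² = 52441

$52,441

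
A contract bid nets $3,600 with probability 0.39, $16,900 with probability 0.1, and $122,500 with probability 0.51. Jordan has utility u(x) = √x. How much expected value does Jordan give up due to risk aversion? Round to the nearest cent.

$19,386.99

E[u] = 0.39·√3600 + 0.1·√16900 + 0.51·√122500 = 0.39·60 + 0.1·130 + 0.51·350 = 214.9
CE = (214.9)² = 46182.01
Risk premium = EV − CE = 65569 − 46182.01 = 19386.99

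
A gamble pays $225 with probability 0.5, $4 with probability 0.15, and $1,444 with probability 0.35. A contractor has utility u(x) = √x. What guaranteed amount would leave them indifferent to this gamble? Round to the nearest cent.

E[u] = 0.5·√225 + 0.15·√4 + 0.35·√1444 = 0.5·15 + 0.15·2 + 0.35·38 = 21.1
CE = (21.1)² = 445.21

$445.21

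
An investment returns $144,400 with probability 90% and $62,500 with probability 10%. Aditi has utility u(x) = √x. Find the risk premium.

$1,521

E[u] = 0.9·√144400 + 0.1·√62500 = 0.9·380 + 0.1·250 = 367
CE = (367)² = 134689
Risk premium = EV − CE = 136210 − 134689 = 1521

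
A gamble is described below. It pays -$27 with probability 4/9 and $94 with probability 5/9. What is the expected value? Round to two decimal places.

EV = 4/9 × (-27) + 5/9 × 94 = -12 + 52.2222 = 40.2222

$40.22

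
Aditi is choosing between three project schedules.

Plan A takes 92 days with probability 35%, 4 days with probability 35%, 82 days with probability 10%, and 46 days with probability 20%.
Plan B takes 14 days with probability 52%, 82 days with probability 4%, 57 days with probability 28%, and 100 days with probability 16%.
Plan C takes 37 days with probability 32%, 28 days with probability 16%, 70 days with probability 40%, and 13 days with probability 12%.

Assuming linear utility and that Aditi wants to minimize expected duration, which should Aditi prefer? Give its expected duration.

Plan A = 0.35 × 92 + 0.35 × 4 + 0.1 × 82 + 0.2 × 46 = 32.2 + 1.4 + 8.2 + 9.2 = 51
Plan B = 0.52 × 14 + 0.04 × 82 + 0.28 × 57 + 0.16 × 100 = 7.28 + 3.28 + 15.96 + 16 = 42.52
Plan C = 0.32 × 37 + 0.16 × 28 + 0.4 × 70 + 0.12 × 13 = 11.84 + 4.48 + 28 + 1.56 = 45.88

Plan B (42.52 days)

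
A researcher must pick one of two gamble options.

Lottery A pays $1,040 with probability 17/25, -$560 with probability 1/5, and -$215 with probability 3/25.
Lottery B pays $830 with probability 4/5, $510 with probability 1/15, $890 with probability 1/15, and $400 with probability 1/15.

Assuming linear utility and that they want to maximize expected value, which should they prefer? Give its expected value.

Lottery A = 17/25 × 1040 + 1/5 × (-560) + 3/25 × (-215) = 707.2 − 112 − 25.8 = 569.4
Lottery B = 4/5 × 830 + 1/15 × 510 + 1/15 × 890 + 1/15 × 400 = 664 + 34 + 59.3333 + 26.6667 = 784

Lottery B ($784)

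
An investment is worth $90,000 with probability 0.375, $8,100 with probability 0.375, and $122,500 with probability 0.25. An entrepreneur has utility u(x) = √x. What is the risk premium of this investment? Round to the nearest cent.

$12,773.44

E[u] = 0.375·√90000 + 0.375·√8100 + 0.25·√122500 = 0.375·300 + 0.375·90 + 0.25·350 = 233.75
CE = (233.75)² = 54639.0625
Risk premium = EV − CE = 67412.5 − 54639.0625 = 12773.4375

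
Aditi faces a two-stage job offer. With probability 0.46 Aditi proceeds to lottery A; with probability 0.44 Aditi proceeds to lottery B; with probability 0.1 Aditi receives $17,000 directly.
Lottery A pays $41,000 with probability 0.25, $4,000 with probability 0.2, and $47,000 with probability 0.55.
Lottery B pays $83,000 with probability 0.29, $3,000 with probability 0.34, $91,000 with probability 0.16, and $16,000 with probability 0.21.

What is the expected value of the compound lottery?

$37,598.40

EV(A) = 0.25 × 41000 + 0.2 × 4000 + 0.55 × 47000 = 10250 + 800 + 25850 = 36900
EV(B) = 0.29 × 83000 + 0.34 × 3000 + 0.16 × 91000 + 0.21 × 16000 = 24070 + 1020 + 14560 + 3360 = 43010
Branch C: 17000 (certain)
Overall = 0.46 × 36900 + 0.44 × 43010 + 0.1 × 17000 = 16974 + 18924.4 + 1700 = 37598.4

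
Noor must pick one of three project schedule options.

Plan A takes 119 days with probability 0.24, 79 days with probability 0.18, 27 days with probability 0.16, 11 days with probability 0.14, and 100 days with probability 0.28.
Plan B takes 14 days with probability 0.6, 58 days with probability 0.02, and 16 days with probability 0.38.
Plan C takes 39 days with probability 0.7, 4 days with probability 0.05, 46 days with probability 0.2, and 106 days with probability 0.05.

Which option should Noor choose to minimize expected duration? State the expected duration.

Plan A = 0.24 × 119 + 0.18 × 79 + 0.16 × 27 + 0.14 × 11 + 0.28 × 100 = 28.56 + 14.22 + 4.32 + 1.54 + 28 = 76.64
Plan B = 0.6 × 14 + 0.02 × 58 + 0.38 × 16 = 8.4 + 1.16 + 6.08 = 15.64
Plan C = 0.7 × 39 + 0.05 × 4 + 0.2 × 46 + 0.05 × 106 = 27.3 + 0.2 + 9.2 + 5.3 = 42

Plan B (15.64 days)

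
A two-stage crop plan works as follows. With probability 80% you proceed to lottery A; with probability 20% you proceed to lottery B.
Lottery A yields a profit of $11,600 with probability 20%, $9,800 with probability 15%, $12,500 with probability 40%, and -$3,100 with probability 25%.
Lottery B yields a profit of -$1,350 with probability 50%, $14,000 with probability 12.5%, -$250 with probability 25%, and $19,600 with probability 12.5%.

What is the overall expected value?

EV(A) = 0.2 × 11600 + 0.15 × 9800 + 0.4 × 12500 + 0.25 × (-3100) = 2320 + 1470 + 5000 − 775 = 8015
EV(B) = 0.5 × (-1350) + 0.125 × 14000 + 0.25 × (-250) + 0.125 × 19600 = -675 + 1750 − 62.5 + 2450 = 3462.5
Overall = 0.8 × 8015 + 0.2 × 3462.5 = 6412 + 692.5 = 7104.5

$7,104.50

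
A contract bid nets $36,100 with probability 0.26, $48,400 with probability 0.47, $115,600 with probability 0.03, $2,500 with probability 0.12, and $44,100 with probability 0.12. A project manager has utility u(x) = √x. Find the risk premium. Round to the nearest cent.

E[u] = 0.26·√36100 + 0.47·√48400 + 0.03·√115600 + 0.12·√2500 + 0.12·√44100 = 0.26·190 + 0.47·220 + 0.03·340 + 0.12·50 + 0.12·210 = 194.2
CE = (194.2)² = 37713.64
Risk premium = EV − CE = 41194 − 37713.64 = 3480.36

$3,480.36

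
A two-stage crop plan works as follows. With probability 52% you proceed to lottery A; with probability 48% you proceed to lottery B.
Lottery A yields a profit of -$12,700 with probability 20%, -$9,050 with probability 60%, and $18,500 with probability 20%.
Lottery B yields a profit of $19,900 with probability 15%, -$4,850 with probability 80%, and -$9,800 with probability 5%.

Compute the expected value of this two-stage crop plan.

-$2,885.20

EV(A) = 0.2 × (-12700) + 0.6 × (-9050) + 0.2 × 18500 = -2540 − 5430 + 3700 = -4270
EV(B) = 0.15 × 19900 + 0.8 × (-4850) + 0.05 × (-9800) = 2985 − 3880 − 490 = -1385
Overall = 0.52 × (-4270) + 0.48 × (-1385) = -2220.4 − 664.8 = -2885.2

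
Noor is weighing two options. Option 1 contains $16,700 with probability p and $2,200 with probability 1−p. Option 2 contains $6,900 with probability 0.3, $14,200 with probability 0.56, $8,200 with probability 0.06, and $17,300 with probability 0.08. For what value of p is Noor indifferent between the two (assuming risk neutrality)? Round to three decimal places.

EV(Option 2) = 0.3 × 6900 + 0.56 × 14200 + 0.06 × 8200 + 0.08 × 17300 = 2070 + 7952 + 492 + 1384 = 11898
p·16700 + (1−p)·2200 = 11898
14500p + 2200 = 11898
p = (11898 − 2200) / 14500

p = 0.669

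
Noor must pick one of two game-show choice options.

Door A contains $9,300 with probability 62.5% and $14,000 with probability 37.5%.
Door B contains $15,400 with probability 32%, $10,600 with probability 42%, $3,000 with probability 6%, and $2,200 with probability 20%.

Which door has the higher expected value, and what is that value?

Door A = 0.625 × 9300 + 0.375 × 14000 = 5812.5 + 5250 = 11062.5
Door B = 0.32 × 15400 + 0.42 × 10600 + 0.06 × 3000 + 0.2 × 2200 = 4928 + 4452 + 180 + 440 = 10000

Door A ($11,062.50)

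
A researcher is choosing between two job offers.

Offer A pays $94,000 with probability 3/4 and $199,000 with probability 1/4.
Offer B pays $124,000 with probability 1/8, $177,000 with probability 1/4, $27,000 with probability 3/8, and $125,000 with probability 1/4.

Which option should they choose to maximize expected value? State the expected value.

Offer A ($120,250)

Offer A = 3/4 × 94000 + 1/4 × 199000 = 70500 + 49750 = 120250
Offer B = 1/8 × 124000 + 1/4 × 177000 + 3/8 × 27000 + 1/4 × 125000 = 15500 + 44250 + 10125 + 31250 = 101125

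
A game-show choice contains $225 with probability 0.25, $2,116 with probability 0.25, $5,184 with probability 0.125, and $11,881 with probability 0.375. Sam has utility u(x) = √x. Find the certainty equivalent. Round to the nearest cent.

E[u] = 0.25·√225 + 0.25·√2116 + 0.125·√5184 + 0.375·√11881 = 0.25·15 + 0.25·46 + 0.125·72 + 0.375·109 = 65.125
CE = (65.125)² = 4241.265625

$4,241.27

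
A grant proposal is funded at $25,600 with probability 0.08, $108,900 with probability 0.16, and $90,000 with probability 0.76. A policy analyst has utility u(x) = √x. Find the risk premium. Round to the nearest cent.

$1,671.04

E[u] = 0.08·√25600 + 0.16·√108900 + 0.76·√90000 = 0.08·160 + 0.16·330 + 0.76·300 = 293.6
CE = (293.6)² = 86200.96
Risk premium = EV − CE = 87872 − 86200.96 = 1671.04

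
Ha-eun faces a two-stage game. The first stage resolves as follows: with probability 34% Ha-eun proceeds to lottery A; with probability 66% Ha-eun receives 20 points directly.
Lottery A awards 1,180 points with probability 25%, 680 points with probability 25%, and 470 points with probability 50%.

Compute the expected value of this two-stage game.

251.2 points

EV(A) = 0.25 × 1180 + 0.25 × 680 + 0.5 × 470 = 295 + 170 + 235 = 700
Branch B: 20 (certain)
Overall = 0.34 × 700 + 0.66 × 20 = 238 + 13.2 = 251.2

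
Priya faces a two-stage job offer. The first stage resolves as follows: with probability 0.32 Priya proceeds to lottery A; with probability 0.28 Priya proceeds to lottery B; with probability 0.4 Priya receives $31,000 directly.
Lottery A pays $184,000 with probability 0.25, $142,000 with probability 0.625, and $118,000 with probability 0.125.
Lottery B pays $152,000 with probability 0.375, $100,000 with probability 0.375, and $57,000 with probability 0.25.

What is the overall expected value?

$90,690

EV(A) = 0.25 × 184000 + 0.625 × 142000 + 0.125 × 118000 = 46000 + 88750 + 14750 = 149500
EV(B) = 0.375 × 152000 + 0.375 × 100000 + 0.25 × 57000 = 57000 + 37500 + 14250 = 108750
Branch C: 31000 (certain)
Overall = 0.32 × 149500 + 0.28 × 108750 + 0.4 × 31000 = 47840 + 30450 + 12400 = 90690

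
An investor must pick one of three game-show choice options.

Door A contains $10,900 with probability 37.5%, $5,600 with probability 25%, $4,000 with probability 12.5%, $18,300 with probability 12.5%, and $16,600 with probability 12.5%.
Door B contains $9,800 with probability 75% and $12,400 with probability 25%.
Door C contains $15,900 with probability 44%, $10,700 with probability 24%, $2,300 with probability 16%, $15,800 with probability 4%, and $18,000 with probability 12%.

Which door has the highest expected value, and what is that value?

Door A = 0.375 × 10900 + 0.25 × 5600 + 0.125 × 4000 + 0.125 × 18300 + 0.125 × 16600 = 4087.5 + 1400 + 500 + 2287.5 + 2075 = 10350
Door B = 0.75 × 9800 + 0.25 × 12400 = 7350 + 3100 = 10450
Door C = 0.44 × 15900 + 0.24 × 10700 + 0.16 × 2300 + 0.04 × 15800 + 0.12 × 18000 = 6996 + 2568 + 368 + 632 + 2160 = 12724

Door C ($12,724)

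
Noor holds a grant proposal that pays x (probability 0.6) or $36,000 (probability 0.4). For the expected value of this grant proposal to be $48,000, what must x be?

x = $56,000

0.6·x + 0.4·36000 = 48000
0.6·x = 48000 − 14400 = 33600
x = 33600 / 0.6 = 56000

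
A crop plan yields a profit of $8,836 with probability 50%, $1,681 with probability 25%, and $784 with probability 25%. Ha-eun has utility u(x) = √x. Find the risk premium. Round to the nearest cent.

$906.19

E[u] = 0.5·√8836 + 0.25·√1681 + 0.25·√784 = 0.5·94 + 0.25·41 + 0.25·28 = 64.25
CE = (64.25)² = 4128.0625
Risk premium = EV − CE = 5034.25 − 4128.0625 = 906.1875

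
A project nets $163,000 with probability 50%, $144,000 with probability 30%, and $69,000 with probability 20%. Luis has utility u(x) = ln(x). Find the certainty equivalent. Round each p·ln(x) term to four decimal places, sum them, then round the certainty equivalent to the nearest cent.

E[u] = 0.5·ln(163000) + 0.3·ln(144000) + 0.2·ln(69000) = 6.0008 + 3.5633 + 2.2284 = 11.7925
CE = e^11.7925 ≈ 132256.70

$132,256.70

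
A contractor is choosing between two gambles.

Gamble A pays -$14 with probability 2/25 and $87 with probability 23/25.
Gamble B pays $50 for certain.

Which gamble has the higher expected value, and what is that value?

Gamble A ($78.92)

Gamble A = 2/25 × (-14) + 23/25 × 87 = -1.12 + 80.04 = 78.92
Gamble B: 50 (certain)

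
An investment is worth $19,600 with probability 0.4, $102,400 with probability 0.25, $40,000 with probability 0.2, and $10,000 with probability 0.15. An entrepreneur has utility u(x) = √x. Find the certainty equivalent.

E[u] = 0.4·√19600 + 0.25·√102400 + 0.2·√40000 + 0.15·√10000 = 0.4·140 + 0.25·320 + 0.2·200 + 0.15·100 = 191
CE = (191)² = 36481

$36,481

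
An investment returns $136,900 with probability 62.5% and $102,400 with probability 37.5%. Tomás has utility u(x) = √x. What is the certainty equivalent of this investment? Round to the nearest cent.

$123,376.56

E[u] = 0.625·√136900 + 0.375·√102400 = 0.625·370 + 0.375·320 = 351.25
CE = (351.25)² = 123376.5625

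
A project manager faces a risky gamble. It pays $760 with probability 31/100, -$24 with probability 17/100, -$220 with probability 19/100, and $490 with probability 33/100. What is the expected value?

$351.42

EV = 31/100 × 760 + 17/100 × (-24) + 19/100 × (-220) + 33/100 × 490 = 235.6 − 4.08 − 41.8 + 161.7 = 351.42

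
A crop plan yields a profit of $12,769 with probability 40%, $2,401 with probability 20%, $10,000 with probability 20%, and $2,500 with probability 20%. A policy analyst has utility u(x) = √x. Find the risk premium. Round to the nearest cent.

$862.80

E[u] = 0.4·√12769 + 0.2·√2401 + 0.2·√10000 + 0.2·√2500 = 0.4·113 + 0.2·49 + 0.2·100 + 0.2·50 = 85
CE = (85)² = 7225
Risk premium = EV − CE = 8087.8 − 7225 = 862.8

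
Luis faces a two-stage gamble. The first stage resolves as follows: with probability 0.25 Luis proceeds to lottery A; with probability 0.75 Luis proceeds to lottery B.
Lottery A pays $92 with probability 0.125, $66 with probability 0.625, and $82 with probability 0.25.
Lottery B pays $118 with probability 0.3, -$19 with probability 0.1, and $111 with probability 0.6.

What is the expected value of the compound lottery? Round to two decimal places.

$93.39

EV(A) = 0.125 × 92 + 0.625 × 66 + 0.25 × 82 = 11.5 + 41.25 + 20.5 = 73.25
EV(B) = 0.3 × 118 + 0.1 × (-19) + 0.6 × 111 = 35.4 − 1.9 + 66.6 = 100.1
Overall = 0.25 × 73.25 + 0.75 × 100.1 = 18.3125 + 75.075 = 93.3875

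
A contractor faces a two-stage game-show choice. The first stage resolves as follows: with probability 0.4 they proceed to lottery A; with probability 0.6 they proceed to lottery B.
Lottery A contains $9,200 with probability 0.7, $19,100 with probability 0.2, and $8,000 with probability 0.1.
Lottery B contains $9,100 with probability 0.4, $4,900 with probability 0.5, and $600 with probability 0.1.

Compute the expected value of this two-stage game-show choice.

$8,114

EV(A) = 0.7 × 9200 + 0.2 × 19100 + 0.1 × 8000 = 6440 + 3820 + 800 = 11060
EV(B) = 0.4 × 9100 + 0.5 × 4900 + 0.1 × 600 = 3640 + 2450 + 60 = 6150
Overall = 0.4 × 11060 + 0.6 × 6150 = 4424 + 3690 = 8114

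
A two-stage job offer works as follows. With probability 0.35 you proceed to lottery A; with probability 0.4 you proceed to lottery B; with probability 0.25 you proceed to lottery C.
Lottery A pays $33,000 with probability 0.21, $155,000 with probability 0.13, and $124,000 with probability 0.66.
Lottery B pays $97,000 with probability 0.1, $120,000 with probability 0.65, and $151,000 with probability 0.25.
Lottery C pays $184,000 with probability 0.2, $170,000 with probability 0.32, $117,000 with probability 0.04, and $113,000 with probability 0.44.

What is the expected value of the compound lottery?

$124,702

EV(A) = 0.21 × 33000 + 0.13 × 155000 + 0.66 × 124000 = 6930 + 20150 + 81840 = 108920
EV(B) = 0.1 × 97000 + 0.65 × 120000 + 0.25 × 151000 = 9700 + 78000 + 37750 = 125450
EV(C) = 0.2 × 184000 + 0.32 × 170000 + 0.04 × 117000 + 0.44 × 113000 = 36800 + 54400 + 4680 + 49720 = 145600
Overall = 0.35 × 108920 + 0.4 × 125450 + 0.25 × 145600 = 38122 + 50180 + 36400 = 124702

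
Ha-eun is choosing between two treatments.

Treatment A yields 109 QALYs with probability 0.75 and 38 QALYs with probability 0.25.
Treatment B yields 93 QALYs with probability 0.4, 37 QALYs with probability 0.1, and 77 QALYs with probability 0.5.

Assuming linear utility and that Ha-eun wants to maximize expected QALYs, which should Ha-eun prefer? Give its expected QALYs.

Treatment A = 0.75 × 109 + 0.25 × 38 = 81.75 + 9.5 = 91.25
Treatment B = 0.4 × 93 + 0.1 × 37 + 0.5 × 77 = 37.2 + 3.7 + 38.5 = 79.4

Treatment A (91.25 QALYs)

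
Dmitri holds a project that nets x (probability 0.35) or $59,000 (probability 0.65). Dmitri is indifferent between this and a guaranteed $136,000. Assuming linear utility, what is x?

0.35·x + 0.65·59000 = 136000
0.35·x = 136000 − 38350 = 97650
x = 97650 / 0.35 = 279000

x = $279,000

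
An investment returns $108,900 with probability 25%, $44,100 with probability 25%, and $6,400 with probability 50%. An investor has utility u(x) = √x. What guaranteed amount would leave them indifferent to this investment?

E[u] = 0.25·√108900 + 0.25·√44100 + 0.5·√6400 = 0.25·330 + 0.25·210 + 0.5·80 = 175
CE = (175)² = 30625

$30,625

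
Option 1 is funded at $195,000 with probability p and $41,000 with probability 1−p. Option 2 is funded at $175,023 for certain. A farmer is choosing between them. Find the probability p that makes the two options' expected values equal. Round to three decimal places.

p·195000 + (1−p)·41000 = 175023
154000p + 41000 = 175023
p = (175023 − 41000) / 154000

p = 0.870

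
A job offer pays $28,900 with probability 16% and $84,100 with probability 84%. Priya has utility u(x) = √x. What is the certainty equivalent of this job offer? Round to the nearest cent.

E[u] = 0.16·√28900 + 0.84·√84100 = 0.16·170 + 0.84·290 = 270.8
CE = (270.8)² = 73332.64

$73,332.64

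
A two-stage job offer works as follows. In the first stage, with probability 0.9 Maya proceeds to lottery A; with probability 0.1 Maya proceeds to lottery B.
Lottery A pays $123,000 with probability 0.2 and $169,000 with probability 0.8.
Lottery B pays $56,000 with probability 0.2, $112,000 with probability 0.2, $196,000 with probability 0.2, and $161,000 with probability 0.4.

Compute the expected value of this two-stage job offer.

$157,540

EV(A) = 0.2 × 123000 + 0.8 × 169000 = 24600 + 135200 = 159800
EV(B) = 0.2 × 56000 + 0.2 × 112000 + 0.2 × 196000 + 0.4 × 161000 = 11200 + 22400 + 39200 + 64400 = 137200
Overall = 0.9 × 159800 + 0.1 × 137200 = 143820 + 13720 = 157540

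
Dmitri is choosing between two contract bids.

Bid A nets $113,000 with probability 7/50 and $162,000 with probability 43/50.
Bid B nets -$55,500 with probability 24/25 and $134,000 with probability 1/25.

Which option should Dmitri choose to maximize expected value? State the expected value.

Bid A = 7/50 × 113000 + 43/50 × 162000 = 15820 + 139320 = 155140
Bid B = 24/25 × (-55500) + 1/25 × 134000 = -53280 + 5360 = -47920

Bid A ($155,140)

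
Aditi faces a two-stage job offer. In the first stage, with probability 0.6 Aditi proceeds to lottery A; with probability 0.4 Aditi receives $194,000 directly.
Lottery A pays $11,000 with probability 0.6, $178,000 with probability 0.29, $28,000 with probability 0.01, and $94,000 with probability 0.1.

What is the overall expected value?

$118,340

EV(A) = 0.6 × 11000 + 0.29 × 178000 + 0.01 × 28000 + 0.1 × 94000 = 6600 + 51620 + 280 + 9400 = 67900
Branch B: 194000 (certain)
Overall = 0.6 × 67900 + 0.4 × 194000 = 40740 + 77600 = 118340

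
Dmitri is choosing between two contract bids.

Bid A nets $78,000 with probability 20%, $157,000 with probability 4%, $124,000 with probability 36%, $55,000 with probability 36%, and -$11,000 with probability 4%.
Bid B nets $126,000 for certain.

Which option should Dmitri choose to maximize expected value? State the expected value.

Bid A = 0.2 × 78000 + 0.04 × 157000 + 0.36 × 124000 + 0.36 × 55000 + 0.04 × (-11000) = 15600 + 6280 + 44640 + 19800 − 440 = 85880
Bid B: 126000 (certain)

Bid B ($126,000)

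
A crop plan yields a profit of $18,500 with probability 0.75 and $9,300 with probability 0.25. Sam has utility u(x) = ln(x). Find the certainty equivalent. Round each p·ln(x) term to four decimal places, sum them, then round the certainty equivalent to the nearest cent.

$15,576.21

E[u] = 0.75·ln(18500) + 0.25·ln(9300) = 7.3691 + 2.2844 = 9.6535
CE = e^9.6535 ≈ 15576.21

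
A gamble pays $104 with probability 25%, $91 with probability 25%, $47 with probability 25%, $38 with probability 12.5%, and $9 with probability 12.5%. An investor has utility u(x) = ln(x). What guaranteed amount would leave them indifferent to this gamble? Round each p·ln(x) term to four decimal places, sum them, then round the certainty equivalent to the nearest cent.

$53.55

E[u] = 0.25·ln(104) + 0.25·ln(91) + 0.25·ln(47) + 0.125·ln(38) + 0.125·ln(9) = 1.1611 + 1.1277 + 0.9625 + 0.4547 + 0.2747 = 3.9807
CE = e^3.9807 ≈ 53.55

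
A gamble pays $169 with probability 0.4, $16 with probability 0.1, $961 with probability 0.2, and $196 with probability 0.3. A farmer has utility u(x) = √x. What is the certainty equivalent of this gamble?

E[u] = 0.4·√169 + 0.1·√16 + 0.2·√961 + 0.3·√196 = 0.4·13 + 0.1·4 + 0.2·31 + 0.3·14 = 16
CE = (16)² = 256

$256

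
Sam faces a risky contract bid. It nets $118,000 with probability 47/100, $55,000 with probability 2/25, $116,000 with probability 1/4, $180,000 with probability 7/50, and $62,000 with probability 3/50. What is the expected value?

$117,780

EV = 47/100 × 118000 + 2/25 × 55000 + 1/4 × 116000 + 7/50 × 180000 + 3/50 × 62000 = 55460 + 4400 + 29000 + 25200 + 3720 = 117780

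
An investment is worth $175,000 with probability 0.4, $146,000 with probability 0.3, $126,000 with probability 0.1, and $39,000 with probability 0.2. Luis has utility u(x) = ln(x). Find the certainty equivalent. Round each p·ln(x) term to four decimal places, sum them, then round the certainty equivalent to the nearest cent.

$118,788.51

E[u] = 0.4·ln(175000) + 0.3·ln(146000) + 0.1·ln(126000) + 0.2·ln(39000) = 4.8290 + 3.5674 + 1.1744 + 2.1143 = 11.6851
CE = e^11.6851 ≈ 118788.51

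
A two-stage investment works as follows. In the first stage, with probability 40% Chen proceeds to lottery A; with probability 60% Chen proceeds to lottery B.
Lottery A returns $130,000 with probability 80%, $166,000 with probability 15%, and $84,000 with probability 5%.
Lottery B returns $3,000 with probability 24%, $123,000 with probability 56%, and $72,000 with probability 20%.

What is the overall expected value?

$103,640

EV(A) = 0.8 × 130000 + 0.15 × 166000 + 0.05 × 84000 = 104000 + 24900 + 4200 = 133100
EV(B) = 0.24 × 3000 + 0.56 × 123000 + 0.2 × 72000 = 720 + 68880 + 14400 = 84000
Overall = 0.4 × 133100 + 0.6 × 84000 = 53240 + 50400 = 103640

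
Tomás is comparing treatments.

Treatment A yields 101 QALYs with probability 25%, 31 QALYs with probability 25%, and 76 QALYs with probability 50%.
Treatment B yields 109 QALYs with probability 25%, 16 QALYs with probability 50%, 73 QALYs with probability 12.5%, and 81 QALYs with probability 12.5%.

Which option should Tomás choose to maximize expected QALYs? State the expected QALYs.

Treatment A (71 QALYs)

Treatment A = 0.25 × 101 + 0.25 × 31 + 0.5 × 76 = 25.25 + 7.75 + 38 = 71
Treatment B = 0.25 × 109 + 0.5 × 16 + 0.125 × 73 + 0.125 × 81 = 27.25 + 8 + 9.125 + 10.125 = 54.5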